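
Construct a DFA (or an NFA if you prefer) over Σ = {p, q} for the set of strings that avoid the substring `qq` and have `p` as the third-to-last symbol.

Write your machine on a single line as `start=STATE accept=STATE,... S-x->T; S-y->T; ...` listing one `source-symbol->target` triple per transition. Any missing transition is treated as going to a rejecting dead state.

Handle the two conditions separately and then intersect. The first has 3 states tracking partial matches of the forbidden pattern `qq`; the second has 15 states tracking the last 3 symbols read. A product state is a pair (one from each), accepting exactly when both do. After merging equivalent states the machine shrinks.
9 states suffice.
        p   q  
>  S0   S1  S2 
   S1   S3  S4 
   S2   S1  S5 
   S3   S6  S7 
   S4   S8  S5 
   S5   S5  S5 
 * S6   S6  S7 
 * S7   S8  S5 
 * S8   S3  S4 
(> = start, * = accepting)

start=S0; accept=S6,S7,S8; S0-p->S1; S0-q->S2; S1-p->S3; S1-q->S4; S2-p->S1; S2-q->S5; S3-p->S6; S3-q->S7; S4-p->S8; S4-q->S5; S5-p->S5; S5-q->S5; S6-p->S6; S6-q->S7; S7-p->S8; S7-q->S5; S8-p->S3; S8-q->S4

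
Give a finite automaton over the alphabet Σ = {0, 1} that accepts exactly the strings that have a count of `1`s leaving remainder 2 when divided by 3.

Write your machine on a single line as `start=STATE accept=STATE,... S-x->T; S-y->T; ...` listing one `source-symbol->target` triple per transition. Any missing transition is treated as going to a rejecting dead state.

start=A; accept=C; A-0->A; A-1->B; B-0->B; B-1->C; C-0->C; C-1->A

The only thing that matters is how many `1`s have appeared, reduced mod 3. Use one state per residue: A for 0, …, C for 2. Reading `1` moves to the next residue; anything else stays put. C is accepting.
       0  1 
>  A   A  B 
   B   B  C 
 * C   C  A 
(> = start, * = accepting)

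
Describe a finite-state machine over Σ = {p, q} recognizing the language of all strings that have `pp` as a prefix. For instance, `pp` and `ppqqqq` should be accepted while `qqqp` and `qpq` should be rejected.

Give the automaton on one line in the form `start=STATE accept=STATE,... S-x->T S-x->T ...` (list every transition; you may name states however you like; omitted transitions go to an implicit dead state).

start=S0 accept=S2 S0-p->S1 S0-q->S3 S1-p->S2 S1-q->S3 S2-p->S2 S2-q->S2 S3-p->S3 S3-q->S3

Walk along `pp` while the input agrees: from S0 take `p` to S1, and so on. Any deviation drops to the rejecting sink S3. Once S2 is reached the prefix is confirmed and every continuation is accepted.
4 states suffice.
        p   q  
>  S0   S1  S3 
   S1   S2  S3 
 * S2   S2  S2 
   S3   S3  S3 
(> = start, * = accepting)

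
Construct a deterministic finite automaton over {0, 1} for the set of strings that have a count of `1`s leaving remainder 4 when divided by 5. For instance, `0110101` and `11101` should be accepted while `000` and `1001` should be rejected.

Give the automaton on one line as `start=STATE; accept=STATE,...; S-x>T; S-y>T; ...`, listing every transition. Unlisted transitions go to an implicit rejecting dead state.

start=A; accept=E; A-0>A; A-1>B; B-0>B; B-1>C; C-0>C; C-1>D; D-0>D; D-1>E; E-0>E; E-1>A

Keep the running count of `1`s modulo 5: each `1` advances along the cycle A → B → C → D → E → A while other symbols loop. Accept at E.
       0  1 
>  A   A  B 
   B   B  C 
   C   C  D 
   D   D  E 
 * E   E  A 
(> = start, * = accepting)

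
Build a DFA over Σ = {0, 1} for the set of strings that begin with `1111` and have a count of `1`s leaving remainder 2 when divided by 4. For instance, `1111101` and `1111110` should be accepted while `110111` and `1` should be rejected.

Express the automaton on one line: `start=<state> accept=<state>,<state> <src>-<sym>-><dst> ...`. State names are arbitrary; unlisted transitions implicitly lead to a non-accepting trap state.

start=S0 accept=S10 S0-0->S1 S0-1->S2 S1-0->S1 S1-1->S3 S2-0->S3 S2-1->S4 S3-0->S3 S3-1->S5 S4-0->S5 S4-1->S6 S5-0->S5 S5-1->S7 S6-0->S7 S6-1->S8 S7-0->S7 S7-1->S1 S8-0->S8 S8-1->S9 S9-0->S9 S9-1->S10 S10-0->S10 S10-1->S11 S11-0->S11 S11-1->S8

Handle the two conditions separately and then intersect. One (6 states) tracks whether the input so far still matches the prefix `1111`; the other (4 states) tracks the count of `1`s modulo 4. Each combined state is a pair, one component from each; accept when both components accept.
          0    1  
>  S0     S1   S2 
   S1     S1   S3 
   S2     S3   S4 
   S3     S3   S5 
   S4     S5   S6 
   S5     S5   S7 
   S6     S7   S8 
   S7     S7   S1 
   S8     S8   S9 
   S9     S9  S10 
 * S10   S10  S11 
   S11   S11   S8 
(> = start, * = accepting)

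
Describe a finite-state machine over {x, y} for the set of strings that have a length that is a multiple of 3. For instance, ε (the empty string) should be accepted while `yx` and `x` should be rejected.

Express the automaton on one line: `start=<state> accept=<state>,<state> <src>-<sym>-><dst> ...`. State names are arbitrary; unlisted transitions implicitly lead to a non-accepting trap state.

Only the length mod 3 matters, so use a 3-cycle: from any state, every input symbol moves to the next state, wrapping q2 back to q0. Mark q0 accepting.
3 states suffice.
        x   y  
>* q0   q1  q1 
   q1   q2  q2 
   q2   q0  q0 
(> = start, * = accepting)

start=q0 accept=q0 q0-x->q1 q0-y->q1 q1-x->q2 q1-y->q2 q2-x->q0 q2-y->q0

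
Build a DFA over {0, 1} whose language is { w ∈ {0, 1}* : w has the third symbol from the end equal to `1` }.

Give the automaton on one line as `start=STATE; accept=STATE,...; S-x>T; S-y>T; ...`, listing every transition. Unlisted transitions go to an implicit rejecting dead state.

A DFA must remember the last 3 symbols (since which symbol is third-to-last isn't known until the input ends). Use one state per possible window of the last ≤3 symbols; accept from those whose window starts with `1`.
          0    1  
>  q0     q1   q2 
   q1     q3   q4 
   q2     q5   q6 
   q3     q7   q8 
   q4     q9  q10 
   q5    q11  q12 
   q6    q13  q14 
   q7     q7   q8 
   q8     q9  q10 
   q9    q11  q12 
   q10   q13  q14 
 * q11    q7   q8 
 * q12    q9  q10 
 * q13   q11  q12 
 * q14   q13  q14 
(> = start, * = accepting)

start=q0; accept=q11,q12,q13,q14; q0-0>q1; q0-1>q2; q1-0>q3; q1-1>q4; q2-0>q5; q2-1>q6; q3-0>q7; q3-1>q8; q4-0>q9; q4-1>q10; q5-0>q11; q5-1>q12; q6-0>q13; q6-1>q14; q7-0>q7; q7-1>q8; q8-0>q9; q8-1>q10; q9-0>q11; q9-1>q12; q10-0>q13; q10-1>q14; q11-0>q7; q11-1>q8; q12-0>q9; q12-1>q10; q13-0>q11; q13-1>q12; q14-0>q13; q14-1>q14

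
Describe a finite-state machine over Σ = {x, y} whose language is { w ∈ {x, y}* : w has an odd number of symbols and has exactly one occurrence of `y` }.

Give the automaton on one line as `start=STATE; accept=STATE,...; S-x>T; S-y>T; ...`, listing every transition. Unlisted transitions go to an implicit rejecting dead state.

Handle the two conditions separately and then intersect. The first has 2 states tracking the input length modulo 2; the second has 3 states tracking the count of `y`s, saturating at 2. A product state is a pair (one from each), accepting exactly when both do.
With 6 states:
        x   y  
>  q0   q1  q2 
   q1   q0  q3 
 * q2   q3  q4 
   q3   q2  q5 
   q4   q5  q5 
   q5   q4  q4 
(> = start, * = accepting)

start=q0; accept=q2; q0-x>q1; q0-y>q2; q1-x>q0; q1-y>q3; q2-x>q3; q2-y>q4; q3-x>q2; q3-y>q5; q4-x>q5; q4-y>q5; q5-x>q4; q5-y>q4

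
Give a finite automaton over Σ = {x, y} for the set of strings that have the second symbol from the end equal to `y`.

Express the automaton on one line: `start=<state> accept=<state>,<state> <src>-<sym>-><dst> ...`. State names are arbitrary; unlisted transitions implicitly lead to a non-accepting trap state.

start=q0 accept=q5,q6 q0-x->q1 q0-y->q2 q1-x->q3 q1-y->q4 q2-x->q5 q2-y->q6 q3-x->q3 q3-y->q4 q4-x->q5 q4-y->q6 q5-x->q3 q5-y->q4 q6-x->q5 q6-y->q6

Because acceptance depends on a position counted from the end, the machine has to buffer the most recent 2 symbols. Make each state the string of the last up-to-2 symbols read; on input `x` shift the window left and append `x`. Accept when the buffered window has length 2 and begins with `y`.
With 7 states:
        x   y  
>  q0   q1  q2 
   q1   q3  q4 
   q2   q5  q6 
   q3   q3  q4 
   q4   q5  q6 
 * q5   q3  q4 
 * q6   q5  q6 
(> = start, * = accepting)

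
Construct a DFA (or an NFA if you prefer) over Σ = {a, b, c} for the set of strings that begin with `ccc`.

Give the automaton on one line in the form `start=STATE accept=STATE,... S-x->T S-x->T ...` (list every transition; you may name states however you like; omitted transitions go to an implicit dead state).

Check the first 3 symbols one by one: q0 through q2 record how many have matched `ccc` so far; any wrong symbol goes to the dead state q4. After all 3 match we enter the accepting sink q3.
With 5 states:
        a   b   c  
>  q0   q4  q4  q1 
   q1   q4  q4  q2 
   q2   q4  q4  q3 
 * q3   q3  q3  q3 
   q4   q4  q4  q4 
(> = start, * = accepting)

start=q0 accept=q3 q0-a->q4 q0-b->q4 q0-c->q1 q1-a->q4 q1-b->q4 q1-c->q2 q2-a->q4 q2-b->q4 q2-c->q3 q3-a->q3 q3-b->q3 q3-c->q3 q4-a->q4 q4-b->q4 q4-c->q4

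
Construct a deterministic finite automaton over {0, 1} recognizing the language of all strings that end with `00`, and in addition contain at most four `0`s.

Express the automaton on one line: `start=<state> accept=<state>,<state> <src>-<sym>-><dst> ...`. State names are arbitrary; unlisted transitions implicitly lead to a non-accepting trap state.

start=q0 accept=q2,q4,q7 q0-0->q1 q0-1->q0 q1-0->q2 q1-1->q3 q2-0->q4 q2-1->q5 q3-0->q6 q3-1->q3 q4-0->q7 q4-1->q8 q5-0->q9 q5-1->q5 q6-0->q4 q6-1->q5 q7-0->q10 q7-1->q11 q8-0->q12 q8-1->q8 q9-0->q7 q9-1->q8 q10-0->q10 q10-1->q13 q11-0->q14 q11-1->q11 q12-0->q10 q12-1->q11 q13-0->q14 q13-1->q13 q14-0->q10 q14-1->q13

Handle the two conditions separately and then intersect. One (3 states) tracks how much of the suffix `00` has currently been matched; the other (6 states) tracks the count of `0`s, saturating at 5. Each combined state is a pair, one component from each; accept when both components accept.
A 15-state machine:
          0    1  
>  q0     q1   q0 
   q1     q2   q3 
 * q2     q4   q5 
   q3     q6   q3 
 * q4     q7   q8 
   q5     q9   q5 
   q6     q4   q5 
 * q7    q10  q11 
   q8    q12   q8 
   q9     q7   q8 
   q10   q10  q13 
   q11   q14  q11 
   q12   q10  q11 
   q13   q14  q13 
   q14   q10  q13 
(> = start, * = accepting)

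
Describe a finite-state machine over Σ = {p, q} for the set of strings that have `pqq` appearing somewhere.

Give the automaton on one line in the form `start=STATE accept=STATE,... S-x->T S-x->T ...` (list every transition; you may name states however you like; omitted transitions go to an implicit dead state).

Track how much of `pqq` has been matched so far: state A is no progress, D is the absorbing accept state reached once `pqq` has occurred. Intermediate states record partial matches; on a mismatch, fall back to the longest reusable overlap.
4 states suffice.
       p  q 
>  A   B  A 
   B   B  C 
   C   B  D 
 * D   D  D 
(> = start, * = accepting)

start=A accept=D A-p->B A-q->A B-p->B B-q->C C-p->B C-q->D D-p->D D-q->D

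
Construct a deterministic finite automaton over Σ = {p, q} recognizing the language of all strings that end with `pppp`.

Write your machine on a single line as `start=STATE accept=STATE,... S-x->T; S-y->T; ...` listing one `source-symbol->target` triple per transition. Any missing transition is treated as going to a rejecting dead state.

start=S0; accept=S4; S0-p->S1; S0-q->S0; S1-p->S2; S1-q->S0; S2-p->S3; S2-q->S0; S3-p->S4; S3-q->S0; S4-p->S4; S4-q->S0

Remember how much of `pppp` the current input suffix matches. State S0 means no match yet; S1 means the last symbol is `p`; S2 means the last 2 symbols are `pp`; S3 means the last 3 symbols are `ppp`; S4 means the last 4 symbols are `pppp`. Only S4 accepts. On a mismatch, fall back to the longest proper suffix that is still a prefix of `pppp`.
With 5 states:
        p   q  
>  S0   S1  S0 
   S1   S2  S0 
   S2   S3  S0 
   S3   S4  S0 
 * S4   S4  S0 
(> = start, * = accepting)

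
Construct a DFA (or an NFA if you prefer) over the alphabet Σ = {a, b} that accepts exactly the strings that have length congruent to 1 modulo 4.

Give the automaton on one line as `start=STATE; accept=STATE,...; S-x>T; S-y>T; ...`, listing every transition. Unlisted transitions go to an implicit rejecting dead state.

start=q0; accept=q1; q0-a>q1; q0-b>q1; q1-a>q2; q1-b>q2; q2-a>q3; q2-b>q3; q3-a>q0; q3-b>q0

Count input length modulo 4: every symbol advances one step around the cycle q0 → q1 → q2 → q3 → q0. Accept at q1.
A 4-state machine:
        a   b  
>  q0   q1  q1 
 * q1   q2  q2 
   q2   q3  q3 
   q3   q0  q0 
(> = start, * = accepting)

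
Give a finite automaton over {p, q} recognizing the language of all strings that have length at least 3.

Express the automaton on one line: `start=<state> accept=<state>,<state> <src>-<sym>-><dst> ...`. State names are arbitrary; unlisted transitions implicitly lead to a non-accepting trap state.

Count input length up to 4: every symbol moves from S0 toward S4, which means 'more than 3' and absorbs. Accept from {S3, S4}.
        p   q  
>  S0   S1  S1 
   S1   S2  S2 
   S2   S3  S3 
 * S3   S4  S4 
 * S4   S4  S4 
(> = start, * = accepting)

start=S0 accept=S3,S4 S0-p->S1 S0-q->S1 S1-p->S2 S1-q->S2 S2-p->S3 S2-q->S3 S3-p->S4 S3-q->S4 S4-p->S4 S4-q->S4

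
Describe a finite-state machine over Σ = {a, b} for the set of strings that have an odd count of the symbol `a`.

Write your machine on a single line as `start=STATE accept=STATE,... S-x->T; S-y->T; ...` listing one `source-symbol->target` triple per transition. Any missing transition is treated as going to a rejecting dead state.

Keep the running count of `a`s modulo 2: each `a` advances along the cycle q0 → q1 → q0 while other symbols loop. Accept at q1.
With 2 states:
        a   b  
>  q0   q1  q0 
 * q1   q0  q1 
(> = start, * = accepting)

start=q0; accept=q1; q0-a->q1; q0-b->q0; q1-a->q0; q1-b->q1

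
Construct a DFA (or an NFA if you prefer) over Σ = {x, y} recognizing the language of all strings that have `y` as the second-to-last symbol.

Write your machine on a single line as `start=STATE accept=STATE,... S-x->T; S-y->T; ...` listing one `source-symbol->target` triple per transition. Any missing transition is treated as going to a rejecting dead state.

Because acceptance depends on a position counted from the end, the machine has to buffer the most recent 2 symbols. Make each state the string of the last up-to-2 symbols read; on input `x` shift the window left and append `x`. Accept when the buffered window has length 2 and begins with `y`.
A 7-state machine:
        x   y  
>  S0   S1  S2 
   S1   S3  S4 
   S2   S5  S6 
   S3   S3  S4 
   S4   S5  S6 
 * S5   S3  S4 
 * S6   S5  S6 
(> = start, * = accepting)

start=S0; accept=S5,S6; S0-x->S1; S0-y->S2; S1-x->S3; S1-y->S4; S2-x->S5; S2-y->S6; S3-x->S3; S3-y->S4; S4-x->S5; S4-y->S6; S5-x->S3; S5-y->S4; S6-x->S5; S6-y->S6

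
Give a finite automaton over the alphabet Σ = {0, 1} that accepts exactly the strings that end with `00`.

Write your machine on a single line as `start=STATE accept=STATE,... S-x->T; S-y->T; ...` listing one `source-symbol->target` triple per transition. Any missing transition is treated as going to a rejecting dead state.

start=s0; accept=s2; s0-0->s1; s0-1->s0; s1-0->s2; s1-1->s0; s2-0->s2; s2-1->s0

Let each state record the length of the longest suffix of the input read so far that is also a prefix of `00`. s1 means the last symbol is `0`; s2 means the last 2 symbols are `00`. Accept only at s2, where the string currently ends in `00`.
With 3 states:
        0   1  
>  s0   s1  s0 
   s1   s2  s0 
 * s2   s2  s0 
(> = start, * = accepting)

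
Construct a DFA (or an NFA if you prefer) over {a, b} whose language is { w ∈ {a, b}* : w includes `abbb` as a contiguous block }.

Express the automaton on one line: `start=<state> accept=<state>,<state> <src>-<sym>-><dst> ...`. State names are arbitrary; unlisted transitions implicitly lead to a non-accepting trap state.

start=q0 accept=q4 q0-a->q1 q0-b->q0 q1-a->q1 q1-b->q2 q2-a->q1 q2-b->q3 q3-a->q1 q3-b->q4 q4-a->q4 q4-b->q4

Track how much of `abbb` has been matched so far: state q0 is no progress, q4 is the absorbing accept state reached once `abbb` has occurred. Intermediate states record partial matches; on a mismatch, fall back to the longest reusable overlap.
        a   b  
>  q0   q1  q0 
   q1   q1  q2 
   q2   q1  q3 
   q3   q1  q4 
 * q4   q4  q4 
(> = start, * = accepting)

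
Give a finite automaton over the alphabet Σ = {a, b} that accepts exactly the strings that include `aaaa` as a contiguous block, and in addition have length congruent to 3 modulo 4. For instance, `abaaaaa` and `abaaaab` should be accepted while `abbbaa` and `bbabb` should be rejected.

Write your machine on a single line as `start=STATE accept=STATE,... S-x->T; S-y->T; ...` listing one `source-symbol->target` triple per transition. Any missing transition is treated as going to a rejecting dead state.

start=S0; accept=S19; S0-a->S1; S0-b->S2; S1-a->S3; S1-b->S4; S2-a->S5; S2-b->S4; S3-a->S6; S3-b->S7; S4-a->S8; S4-b->S7; S5-a->S9; S5-b->S7; S6-a->S10; S6-b->S0; S7-a->S11; S7-b->S0; S8-a->S12; S8-b->S0; S9-a->S13; S9-b->S0; S10-a->S14; S10-b->S14; S11-a->S15; S11-b->S2; S12-a->S16; S12-b->S2; S13-a->S14; S13-b->S2; S14-a->S17; S14-b->S17; S15-a->S18; S15-b->S4; S16-a->S17; S16-b->S4; S17-a->S19; S17-b->S19; S18-a->S19; S18-b->S7; S19-a->S10; S19-b->S10

Run two small machines in parallel and take their product. The first has 5 states tracking whether and how much of `aaaa` has been seen; the second has 4 states tracking the input length modulo 4. A product state is a pair (one from each), accepting exactly when both do.
With 20 states:
          a    b  
>  S0     S1   S2 
   S1     S3   S4 
   S2     S5   S4 
   S3     S6   S7 
   S4     S8   S7 
   S5     S9   S7 
   S6    S10   S0 
   S7    S11   S0 
   S8    S12   S0 
   S9    S13   S0 
   S10   S14  S14 
   S11   S15   S2 
   S12   S16   S2 
   S13   S14   S2 
   S14   S17  S17 
   S15   S18   S4 
   S16   S17   S4 
   S17   S19  S19 
   S18   S19   S7 
 * S19   S10  S10 
(> = start, * = accepting)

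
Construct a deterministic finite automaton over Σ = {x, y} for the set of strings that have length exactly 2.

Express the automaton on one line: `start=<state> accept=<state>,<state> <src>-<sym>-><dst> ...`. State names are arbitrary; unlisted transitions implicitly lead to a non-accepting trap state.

We only need to distinguish lengths 0, 1, …, 2, and '>2'. Chain s0 → s1 → s2 → s3 on every symbol, with s3 looping. Accepting states: {s2}.
With 4 states:
        x   y  
>  s0   s1  s1 
   s1   s2  s2 
 * s2   s3  s3 
   s3   s3  s3 
(> = start, * = accepting)

start=s0 accept=s2 s0-x->s1 s0-y->s1 s1-x->s2 s1-y->s2 s2-x->s3 s2-y->s3 s3-x->s3 s3-y->s3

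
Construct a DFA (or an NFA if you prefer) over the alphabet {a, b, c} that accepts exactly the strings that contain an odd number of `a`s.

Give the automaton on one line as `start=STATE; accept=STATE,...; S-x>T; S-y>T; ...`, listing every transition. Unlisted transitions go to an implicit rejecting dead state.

start=q0; accept=q1; q0-a>q1; q0-b>q0; q0-c>q0; q1-a>q0; q1-b>q1; q1-c>q1

The only thing that matters is how many `a`s have appeared, reduced mod 2. Use one state per residue: q0 for 0, …, q1 for 1. Reading `a` moves to the next residue; anything else stays put. q1 is accepting.
A 2-state machine:
        a   b   c  
>  q0   q1  q0  q0 
 * q1   q0  q1  q1 
(> = start, * = accepting)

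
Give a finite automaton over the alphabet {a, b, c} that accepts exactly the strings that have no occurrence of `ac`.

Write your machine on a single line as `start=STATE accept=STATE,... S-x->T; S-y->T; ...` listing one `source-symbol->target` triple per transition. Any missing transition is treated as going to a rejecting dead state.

Track partial matches of the forbidden pattern `ac`. State q2 is a dead state reached once `ac` has occurred; every other state accepts. q0 means no part of `ac` is currently matched.
3 states suffice.
        a   b   c  
>* q0   q1  q0  q0 
 * q1   q1  q0  q2 
   q2   q2  q2  q2 
(> = start, * = accepting)

start=q0; accept=q0,q1; q0-a->q1; q0-b->q0; q0-c->q0; q1-a->q1; q1-b->q0; q1-c->q2; q2-a->q2; q2-b->q2; q2-c->q2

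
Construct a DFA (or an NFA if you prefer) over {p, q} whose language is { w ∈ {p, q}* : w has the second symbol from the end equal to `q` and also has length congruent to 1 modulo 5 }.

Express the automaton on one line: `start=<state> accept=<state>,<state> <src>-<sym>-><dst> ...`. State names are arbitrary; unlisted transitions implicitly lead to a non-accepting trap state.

start=S0 accept=S6 S0-p->S1 S0-q->S1 S1-p->S2 S1-q->S2 S2-p->S3 S2-q->S3 S3-p->S4 S3-q->S4 S4-p->S0 S4-q->S5 S5-p->S6 S5-q->S6 S6-p->S2 S6-q->S2

Build one automaton per condition and run them in lockstep. The first has 7 states tracking the last 2 symbols read; the second has 5 states tracking the input length modulo 5. A product state is a pair (one from each), accepting exactly when both do. Equivalent product states are then merged.
A 7-state machine:
        p   q  
>  S0   S1  S1 
   S1   S2  S2 
   S2   S3  S3 
   S3   S4  S4 
   S4   S0  S5 
   S5   S6  S6 
 * S6   S2  S2 
(> = start, * = accepting)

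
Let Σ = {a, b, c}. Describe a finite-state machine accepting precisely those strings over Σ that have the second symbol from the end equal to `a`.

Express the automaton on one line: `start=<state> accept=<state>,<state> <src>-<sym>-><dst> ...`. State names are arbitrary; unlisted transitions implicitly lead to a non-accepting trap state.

A DFA must remember the last 2 symbols (since which symbol is second-to-last isn't known until the input ends). Use one state per possible window of the last ≤2 symbols; accept from those whose window starts with `a`.
13 states suffice.
          a    b    c  
>  q0     q1   q2   q3 
   q1     q4   q5   q6 
   q2     q7   q8   q9 
   q3    q10  q11  q12 
 * q4     q4   q5   q6 
 * q5     q7   q8   q9 
 * q6    q10  q11  q12 
   q7     q4   q5   q6 
   q8     q7   q8   q9 
   q9    q10  q11  q12 
   q10    q4   q5   q6 
   q11    q7   q8   q9 
   q12   q10  q11  q12 
(> = start, * = accepting)

start=q0 accept=q4,q5,q6 q0-a->q1 q0-b->q2 q0-c->q3 q1-a->q4 q1-b->q5 q1-c->q6 q2-a->q7 q2-b->q8 q2-c->q9 q3-a->q10 q3-b->q11 q3-c->q12 q4-a->q4 q4-b->q5 q4-c->q6 q5-a->q7 q5-b->q8 q5-c->q9 q6-a->q10 q6-b->q11 q6-c->q12 q7-a->q4 q7-b->q5 q7-c->q6 q8-a->q7 q8-b->q8 q8-c->q9 q9-a->q10 q9-b->q11 q9-c->q12 q10-a->q4 q10-b->q5 q10-c->q6 q11-a->q7 q11-b->q8 q11-c->q9 q12-a->q10 q12-b->q11 q12-c->q12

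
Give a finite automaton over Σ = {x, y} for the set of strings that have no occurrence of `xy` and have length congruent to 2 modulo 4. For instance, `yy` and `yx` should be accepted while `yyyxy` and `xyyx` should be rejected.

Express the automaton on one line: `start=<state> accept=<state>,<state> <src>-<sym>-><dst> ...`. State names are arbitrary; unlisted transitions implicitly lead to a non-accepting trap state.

start=s0 accept=s3,s5 s0-x->s1 s0-y->s2 s1-x->s3 s1-y->s4 s2-x->s3 s2-y->s5 s3-x->s6 s3-y->s7 s4-x->s7 s4-y->s7 s5-x->s6 s5-y->s8 s6-x->s9 s6-y->s10 s7-x->s10 s7-y->s10 s8-x->s9 s8-y->s0 s9-x->s1 s9-y->s11 s10-x->s11 s10-y->s11 s11-x->s4 s11-y->s4

Run two small machines in parallel and take their product. One (3 states) tracks partial matches of the forbidden pattern `xy`; the other (4 states) tracks the input length modulo 4. Each combined state is a pair, one component from each; accept when both components accept.
          x    y  
>  s0     s1   s2 
   s1     s3   s4 
   s2     s3   s5 
 * s3     s6   s7 
   s4     s7   s7 
 * s5     s6   s8 
   s6     s9  s10 
   s7    s10  s10 
   s8     s9   s0 
   s9     s1  s11 
   s10   s11  s11 
   s11    s4   s4 
(> = start, * = accepting)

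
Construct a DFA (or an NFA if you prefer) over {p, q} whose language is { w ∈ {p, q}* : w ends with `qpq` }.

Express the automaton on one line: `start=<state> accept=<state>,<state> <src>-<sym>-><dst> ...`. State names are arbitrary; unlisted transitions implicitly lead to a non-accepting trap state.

Remember how much of `qpq` the current input suffix matches. State A means no match yet; B means the last symbol is `q`; C means the last 2 symbols are `qp`; D means the last 3 symbols are `qpq`. Only D accepts. On a mismatch, fall back to the longest proper suffix that is still a prefix of `qpq`.
4 states suffice.
       p  q 
>  A   A  B 
   B   C  B 
   C   A  D 
 * D   C  B 
(> = start, * = accepting)

start=A accept=D A-p->A A-q->B B-p->C B-q->B C-p->A C-q->D D-p->C D-q->B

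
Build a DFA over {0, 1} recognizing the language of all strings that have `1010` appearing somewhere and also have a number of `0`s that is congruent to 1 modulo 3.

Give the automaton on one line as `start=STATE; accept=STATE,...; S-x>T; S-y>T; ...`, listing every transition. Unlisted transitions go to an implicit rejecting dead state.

start=q0; accept=q14; q0-0>q1; q0-1>q2; q1-0>q3; q1-1>q4; q2-0>q5; q2-1>q2; q3-0>q0; q3-1>q6; q4-0>q7; q4-1>q4; q5-0>q3; q5-1>q8; q6-0>q9; q6-1>q6; q7-0>q0; q7-1>q10; q8-0>q11; q8-1>q4; q9-0>q1; q9-1>q12; q10-0>q13; q10-1>q6; q11-0>q13; q11-1>q11; q12-0>q14; q12-1>q2; q13-0>q14; q13-1>q13; q14-0>q11; q14-1>q14

Handle the two conditions separately and then intersect. One (5 states) tracks whether and how much of `1010` has been seen; the other (3 states) tracks the count of `0`s modulo 3. Each combined state is a pair, one component from each; accept when both components accept.
          0    1  
>  q0     q1   q2 
   q1     q3   q4 
   q2     q5   q2 
   q3     q0   q6 
   q4     q7   q4 
   q5     q3   q8 
   q6     q9   q6 
   q7     q0  q10 
   q8    q11   q4 
   q9     q1  q12 
   q10   q13   q6 
   q11   q13  q11 
   q12   q14   q2 
   q13   q14  q13 
 * q14   q11  q14 
(> = start, * = accepting)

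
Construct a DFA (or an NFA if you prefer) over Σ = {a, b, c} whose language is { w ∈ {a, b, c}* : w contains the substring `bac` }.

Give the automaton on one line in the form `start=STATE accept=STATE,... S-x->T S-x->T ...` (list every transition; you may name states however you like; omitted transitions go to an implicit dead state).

States S0..S2 record the length of the longest prefix of `bac` that matches the current input suffix. Reaching S3 means `bac` has been seen, and we stay there forever. Accept from S3.
A 4-state machine:
        a   b   c  
>  S0   S0  S1  S0 
   S1   S2  S1  S0 
   S2   S0  S1  S3 
 * S3   S3  S3  S3 
(> = start, * = accepting)

start=S0 accept=S3 S0-a->S0 S0-b->S1 S0-c->S0 S1-a->S2 S1-b->S1 S1-c->S0 S2-a->S0 S2-b->S1 S2-c->S3 S3-a->S3 S3-b->S3 S3-c->S3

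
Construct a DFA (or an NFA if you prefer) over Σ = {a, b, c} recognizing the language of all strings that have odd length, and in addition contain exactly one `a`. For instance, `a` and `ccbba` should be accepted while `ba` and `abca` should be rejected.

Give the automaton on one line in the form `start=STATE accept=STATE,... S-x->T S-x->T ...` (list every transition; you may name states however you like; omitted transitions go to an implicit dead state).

start=q0 accept=q1 q0-a->q1 q0-b->q2 q0-c->q2 q1-a->q3 q1-b->q4 q1-c->q4 q2-a->q4 q2-b->q0 q2-c->q0 q3-a->q5 q3-b->q5 q3-c->q5 q4-a->q5 q4-b->q1 q4-c->q1 q5-a->q3 q5-b->q3 q5-c->q3

Build one automaton per condition and run them in lockstep. One (2 states) tracks the input length modulo 2; the other (3 states) tracks the count of `a`s, saturating at 2. Each combined state is a pair, one component from each; accept when both components accept.
A 6-state machine:
        a   b   c  
>  q0   q1  q2  q2 
 * q1   q3  q4  q4 
   q2   q4  q0  q0 
   q3   q5  q5  q5 
   q4   q5  q1  q1 
   q5   q3  q3  q3 
(> = start, * = accepting)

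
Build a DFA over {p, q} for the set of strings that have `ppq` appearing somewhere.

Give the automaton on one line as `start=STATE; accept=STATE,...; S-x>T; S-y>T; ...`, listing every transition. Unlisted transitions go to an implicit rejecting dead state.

start=A; accept=D; A-p>B; A-q>A; B-p>C; B-q>A; C-p>C; C-q>D; D-p>D; D-q>D

States A..C record the length of the longest prefix of `ppq` that matches the current input suffix. Reaching D means `ppq` has been seen, and we stay there forever. Accept from D.
With 4 states:
       p  q 
>  A   B  A 
   B   C  A 
   C   C  D 
 * D   D  D 
(> = start, * = accepting)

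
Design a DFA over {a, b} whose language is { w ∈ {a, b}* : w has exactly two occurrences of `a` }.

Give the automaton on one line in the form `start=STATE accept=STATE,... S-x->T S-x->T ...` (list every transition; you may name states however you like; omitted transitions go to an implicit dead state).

start=s0 accept=s2 s0-a->s1 s0-b->s0 s1-a->s2 s1-b->s1 s2-a->s3 s2-b->s2 s3-a->s3 s3-b->s3

Only the number of `a`s matters, and only up to 3. Make a chain s0 → s1 → s2 → s3 advanced by each `a` (with s3 absorbing); every other symbol self-loops. The accepting set is {s2}.
With 4 states:
        a   b  
>  s0   s1  s0 
   s1   s2  s1 
 * s2   s3  s2 
   s3   s3  s3 
(> = start, * = accepting)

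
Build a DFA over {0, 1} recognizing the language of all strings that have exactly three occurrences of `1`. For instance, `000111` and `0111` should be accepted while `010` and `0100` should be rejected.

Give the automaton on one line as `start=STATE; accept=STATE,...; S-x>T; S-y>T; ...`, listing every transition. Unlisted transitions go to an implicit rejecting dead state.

start=q0; accept=q3; q0-0>q0; q0-1>q1; q1-0>q1; q1-1>q2; q2-0>q2; q2-1>q3; q3-0>q3; q3-1>q4; q4-0>q4; q4-1>q4

Only the number of `1`s matters, and only up to 4. Make a chain q0 → q1 → q2 → q3 → q4 advanced by each `1` (with q4 absorbing); every other symbol self-loops. The accepting set is {q3}.
        0   1  
>  q0   q0  q1 
   q1   q1  q2 
   q2   q2  q3 
 * q3   q3  q4 
   q4   q4  q4 
(> = start, * = accepting)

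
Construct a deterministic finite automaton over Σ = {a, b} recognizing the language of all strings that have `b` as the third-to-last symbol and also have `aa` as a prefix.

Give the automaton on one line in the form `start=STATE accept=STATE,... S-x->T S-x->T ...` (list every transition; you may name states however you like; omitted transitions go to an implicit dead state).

Run two small machines in parallel and take their product. One (15 states) tracks the last 3 symbols read; the other (4 states) tracks whether the input so far still matches the prefix `aa`. Each combined state is a pair, one component from each; accept when both components accept.
23 states suffice.
          a    b  
>  q0     q1   q2 
   q1     q3   q4 
   q2     q5   q6 
   q3     q7   q8 
   q4     q9  q10 
   q5    q11  q12 
   q6    q13  q14 
   q7     q7   q8 
   q8    q15  q16 
   q9    q11  q12 
   q10   q13  q14 
   q11   q17  q18 
   q12    q9  q10 
   q13   q11  q12 
   q14   q13  q14 
   q15   q19  q20 
   q16   q21  q22 
   q17   q17  q18 
   q18    q9  q10 
 * q19    q7   q8 
 * q20   q15  q16 
 * q21   q19  q20 
 * q22   q21  q22 
(> = start, * = accepting)

start=q0 accept=q19,q20,q21,q22 q0-a->q1 q0-b->q2 q1-a->q3 q1-b->q4 q2-a->q5 q2-b->q6 q3-a->q7 q3-b->q8 q4-a->q9 q4-b->q10 q5-a->q11 q5-b->q12 q6-a->q13 q6-b->q14 q7-a->q7 q7-b->q8 q8-a->q15 q8-b->q16 q9-a->q11 q9-b->q12 q10-a->q13 q10-b->q14 q11-a->q17 q11-b->q18 q12-a->q9 q12-b->q10 q13-a->q11 q13-b->q12 q14-a->q13 q14-b->q14 q15-a->q19 q15-b->q20 q16-a->q21 q16-b->q22 q17-a->q17 q17-b->q18 q18-a->q9 q18-b->q10 q19-a->q7 q19-b->q8 q20-a->q15 q20-b->q16 q21-a->q19 q21-b->q20 q22-a->q21 q22-b->q22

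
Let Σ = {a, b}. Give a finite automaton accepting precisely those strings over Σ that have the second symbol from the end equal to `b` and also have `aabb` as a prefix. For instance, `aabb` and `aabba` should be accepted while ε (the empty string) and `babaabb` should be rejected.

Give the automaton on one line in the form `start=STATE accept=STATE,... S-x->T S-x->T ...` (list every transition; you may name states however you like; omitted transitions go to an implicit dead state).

start=s0 accept=s5,s6 s0-a->s1 s0-b->s2 s1-a->s3 s1-b->s2 s2-a->s2 s2-b->s2 s3-a->s2 s3-b->s4 s4-a->s2 s4-b->s5 s5-a->s6 s5-b->s5 s6-a->s7 s6-b->s8 s7-a->s7 s7-b->s8 s8-a->s6 s8-b->s5

Run two small machines in parallel and take their product. One (7 states) tracks the last 2 symbols read; the other (6 states) tracks whether the input so far still matches the prefix `aabb`. Each combined state is a pair, one component from each; accept when both components accept. Equivalent product states are then merged.
With 9 states:
        a   b  
>  s0   s1  s2 
   s1   s3  s2 
   s2   s2  s2 
   s3   s2  s4 
   s4   s2  s5 
 * s5   s6  s5 
 * s6   s7  s8 
   s7   s7  s8 
   s8   s6  s5 
(> = start, * = accepting)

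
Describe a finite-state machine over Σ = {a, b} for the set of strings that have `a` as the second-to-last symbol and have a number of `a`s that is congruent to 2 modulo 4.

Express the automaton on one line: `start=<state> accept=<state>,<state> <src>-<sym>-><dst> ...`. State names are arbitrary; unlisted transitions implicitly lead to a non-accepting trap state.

Run two small machines in parallel and take their product. The first has 7 states tracking the last 2 symbols read; the second has 4 states tracking the count of `a`s modulo 4. A product state is a pair (one from each), accepting exactly when both do. Equivalent product states are then merged.
With 8 states:
        a   b  
>  S0   S1  S0 
   S1   S2  S3 
 * S2   S4  S5 
   S3   S6  S3 
   S4   S0  S4 
 * S5   S4  S7 
   S6   S4  S5 
   S7   S4  S7 
(> = start, * = accepting)

start=S0 accept=S2,S5 S0-a->S1 S0-b->S0 S1-a->S2 S1-b->S3 S2-a->S4 S2-b->S5 S3-a->S6 S3-b->S3 S4-a->S0 S4-b->S4 S5-a->S4 S5-b->S7 S6-a->S4 S6-b->S5 S7-a->S4 S7-b->S7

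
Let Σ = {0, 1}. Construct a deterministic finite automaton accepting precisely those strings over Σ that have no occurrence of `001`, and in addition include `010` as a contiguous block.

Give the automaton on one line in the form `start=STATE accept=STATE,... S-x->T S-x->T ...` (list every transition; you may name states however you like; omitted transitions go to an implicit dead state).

start=A accept=F,I,J A-0->B A-1->A B-0->C B-1->D C-0->C C-1->E D-0->F D-1->A E-0->G E-1->H F-0->I F-1->J G-0->G G-1->G H-0->K H-1->H I-0->I I-1->G J-0->F J-1->J K-0->K K-1->E

Handle the two conditions separately and then intersect. One (4 states) tracks partial matches of the forbidden pattern `001`; the other (4 states) tracks whether and how much of `010` has been seen. Each combined state is a pair, one component from each; accept when both components accept.
With 11 states:
       0  1 
>  A   B  A 
   B   C  D 
   C   C  E 
   D   F  A 
   E   G  H 
 * F   I  J 
   G   G  G 
   H   K  H 
 * I   I  G 
 * J   F  J 
   K   K  E 
(> = start, * = accepting)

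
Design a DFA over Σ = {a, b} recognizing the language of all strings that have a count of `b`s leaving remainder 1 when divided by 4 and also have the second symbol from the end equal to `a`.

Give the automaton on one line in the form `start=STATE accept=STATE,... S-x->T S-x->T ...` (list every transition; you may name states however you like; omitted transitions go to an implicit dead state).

start=S0 accept=S4,S7 S0-a->S1 S0-b->S2 S1-a->S3 S1-b->S4 S2-a->S5 S2-b->S6 S3-a->S3 S3-b->S4 S4-a->S5 S4-b->S6 S5-a->S7 S5-b->S8 S6-a->S9 S6-b->S10 S7-a->S7 S7-b->S8 S8-a->S9 S8-b->S10 S9-a->S11 S9-b->S12 S10-a->S13 S10-b->S14 S11-a->S11 S11-b->S12 S12-a->S13 S12-b->S14 S13-a->S15 S13-b->S16 S14-a->S17 S14-b->S18 S15-a->S15 S15-b->S16 S16-a->S17 S16-b->S18 S17-a->S3 S17-b->S4 S18-a->S5 S18-b->S6

Run two small machines in parallel and take their product. One (4 states) tracks the count of `b`s modulo 4; the other (7 states) tracks the last 2 symbols read. Each combined state is a pair, one component from each; accept when both components accept.
          a    b  
>  S0     S1   S2 
   S1     S3   S4 
   S2     S5   S6 
   S3     S3   S4 
 * S4     S5   S6 
   S5     S7   S8 
   S6     S9  S10 
 * S7     S7   S8 
   S8     S9  S10 
   S9    S11  S12 
   S10   S13  S14 
   S11   S11  S12 
   S12   S13  S14 
   S13   S15  S16 
   S14   S17  S18 
   S15   S15  S16 
   S16   S17  S18 
   S17    S3   S4 
   S18    S5   S6 
(> = start, * = accepting)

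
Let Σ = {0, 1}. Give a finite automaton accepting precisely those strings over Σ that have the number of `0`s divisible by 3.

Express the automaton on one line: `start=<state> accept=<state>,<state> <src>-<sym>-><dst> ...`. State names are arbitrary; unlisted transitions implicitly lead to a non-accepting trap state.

Keep the running count of `0`s modulo 3: each `0` advances along the cycle S0 → S1 → S2 → S0 while other symbols loop. Accept at S0.
        0   1  
>* S0   S1  S0 
   S1   S2  S1 
   S2   S0  S2 
(> = start, * = accepting)

start=S0 accept=S0 S0-0->S1 S0-1->S0 S1-0->S2 S1-1->S1 S2-0->S0 S2-1->S2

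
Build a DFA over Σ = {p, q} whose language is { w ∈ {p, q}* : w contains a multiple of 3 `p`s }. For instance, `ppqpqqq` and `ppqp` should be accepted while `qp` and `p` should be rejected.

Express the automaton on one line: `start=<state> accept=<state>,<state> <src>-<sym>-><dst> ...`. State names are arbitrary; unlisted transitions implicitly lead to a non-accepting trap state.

The only thing that matters is how many `p`s have appeared, reduced mod 3. Use one state per residue: s0 for 0, …, s2 for 2. Reading `p` moves to the next residue; anything else stays put. s0 is accepting.
A 3-state machine:
        p   q  
>* s0   s1  s0 
   s1   s2  s1 
   s2   s0  s2 
(> = start, * = accepting)

start=s0 accept=s0 s0-p->s1 s0-q->s0 s1-p->s2 s1-q->s1 s2-p->s0 s2-q->s2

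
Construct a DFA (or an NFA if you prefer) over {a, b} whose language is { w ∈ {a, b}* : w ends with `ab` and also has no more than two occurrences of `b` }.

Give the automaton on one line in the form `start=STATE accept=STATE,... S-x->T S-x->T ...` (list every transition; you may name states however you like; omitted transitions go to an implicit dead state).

start=s0 accept=s3,s6 s0-a->s1 s0-b->s2 s1-a->s1 s1-b->s3 s2-a->s4 s2-b->s5 s3-a->s4 s3-b->s5 s4-a->s4 s4-b->s6 s5-a->s5 s5-b->s5 s6-a->s5 s6-b->s5

Run two small machines in parallel and take their product. One (3 states) tracks how much of the suffix `ab` has currently been matched; the other (4 states) tracks the count of `b`s, saturating at 3. Each combined state is a pair, one component from each; accept when both components accept. Equivalent product states are then merged.
        a   b  
>  s0   s1  s2 
   s1   s1  s3 
   s2   s4  s5 
 * s3   s4  s5 
   s4   s4  s6 
   s5   s5  s5 
 * s6   s5  s5 
(> = start, * = accepting)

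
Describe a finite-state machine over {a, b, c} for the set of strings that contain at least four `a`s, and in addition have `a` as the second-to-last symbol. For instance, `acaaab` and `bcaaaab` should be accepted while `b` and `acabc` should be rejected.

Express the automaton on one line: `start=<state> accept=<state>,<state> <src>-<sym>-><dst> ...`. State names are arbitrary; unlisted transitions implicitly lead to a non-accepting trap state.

start=s0 accept=s4,s6 s0-a->s1 s0-b->s0 s0-c->s0 s1-a->s2 s1-b->s1 s1-c->s1 s2-a->s3 s2-b->s2 s2-c->s2 s3-a->s4 s3-b->s5 s3-c->s5 s4-a->s4 s4-b->s6 s4-c->s6 s5-a->s7 s5-b->s5 s5-c->s5 s6-a->s7 s6-b->s5 s6-c->s5 s7-a->s4 s7-b->s6 s7-c->s6

Run two small machines in parallel and take their product. One (6 states) tracks the count of `a`s, saturating at 5; the other (13 states) tracks the last 2 symbols read. Each combined state is a pair, one component from each; accept when both components accept. Equivalent product states are then merged.
        a   b   c  
>  s0   s1  s0  s0 
   s1   s2  s1  s1 
   s2   s3  s2  s2 
   s3   s4  s5  s5 
 * s4   s4  s6  s6 
   s5   s7  s5  s5 
 * s6   s7  s5  s5 
   s7   s4  s6  s6 
(> = start, * = accepting)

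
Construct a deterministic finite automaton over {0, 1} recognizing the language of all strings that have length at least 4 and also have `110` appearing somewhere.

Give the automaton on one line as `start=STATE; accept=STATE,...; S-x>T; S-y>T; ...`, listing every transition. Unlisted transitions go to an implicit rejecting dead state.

Build one automaton per condition and run them in lockstep. The first has 6 states tracking the input length, saturating at 5; the second has 4 states tracking whether and how much of `110` has been seen. A product state is a pair (one from each), accepting exactly when both do. Minimizing collapses redundant product states.
With 8 states:
       0  1 
>  A   B  C 
   B   B  D 
   C   B  E 
   D   B  F 
   E   G  F 
   F   H  F 
   G   H  H 
 * H   H  H 
(> = start, * = accepting)

start=A; accept=H; A-0>B; A-1>C; B-0>B; B-1>D; C-0>B; C-1>E; D-0>B; D-1>F; E-0>G; E-1>F; F-0>H; F-1>F; G-0>H; G-1>H; H-0>H; H-1>H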